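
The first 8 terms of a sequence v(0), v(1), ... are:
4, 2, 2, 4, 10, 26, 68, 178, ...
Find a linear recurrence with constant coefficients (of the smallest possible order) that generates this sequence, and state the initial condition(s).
Look for the lowest-order linear relation among consecutive terms.
Observation: v(n) - 3·v(n-1) - (-1)·v(n-2) = 0 holds for the shown terms, and no order-1 relation v(n) = α·v(n-1) + β fits.
Check at n=3: 3·2 + (-1)·2 = 4. ✓

v(n) = 3v(n-1) - v(n-2), v(0) = 4, v(1) = 2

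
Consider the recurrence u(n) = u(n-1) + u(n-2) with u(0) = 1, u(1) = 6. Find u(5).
Computing the sequence terms:
1, 6, 7, 13, 20, 33

33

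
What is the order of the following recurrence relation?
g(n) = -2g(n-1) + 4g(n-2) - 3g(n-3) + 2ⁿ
The order is the largest lag k for which g(n-k) appears. Here the deepest term is g(n-3) (the 2ⁿ term is non-homogeneous and does not affect the order), so the order is 3.

Order 3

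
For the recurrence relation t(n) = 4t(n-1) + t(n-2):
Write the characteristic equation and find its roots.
Substitute t(n) = rⁿ and divide through by rⁿ⁻²: r² - 4r - 1 = 0
Discriminant: 4² + 4·1 = 20, not a perfect square, so by the quadratic formula r = (4 ± √20)/2.
General solution: t(n) = A·r₁ⁿ + B·r₂ⁿ where r₁,r₂ = (4 ± √20)/2

Characteristic: r² - 4r - 1 = 0, Roots: r = (4 ± √20)/2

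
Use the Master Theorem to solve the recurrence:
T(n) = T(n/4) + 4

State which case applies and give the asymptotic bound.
Master Theorem template: T(n) = a·T(n/b) + f(n).
Here: a=1, b=4, f(n)=4
Compute log_b(a) = log_4(1) = 0.
f(n) = 4 = Θ(1). Case 2: T(n) = Θ(log n).

Case 2: T(n) = Θ(log n)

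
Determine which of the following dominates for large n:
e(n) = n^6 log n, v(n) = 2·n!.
Comparing growth rates:
Growth-rate hierarchy: log n ≺ any polynomial ≺ any exponential cⁿ (c>1) ≺ n! ≺ nⁿ.
factorial dominates polynomial degree 6 (with log factor) asymptotically.

v(n) grows faster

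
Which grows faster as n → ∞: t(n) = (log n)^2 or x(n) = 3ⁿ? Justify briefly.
Comparing growth rates:
Growth-rate hierarchy: log n ≺ any polynomial ≺ any exponential cⁿ (c>1) ≺ n! ≺ nⁿ.
exponential base 3 dominates polylogarithmic (log n)^2 asymptotically.

x(n) grows faster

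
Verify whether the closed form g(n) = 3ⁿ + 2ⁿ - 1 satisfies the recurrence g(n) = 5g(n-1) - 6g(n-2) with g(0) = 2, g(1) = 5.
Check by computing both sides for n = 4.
From the recurrence with g(0) = 2, g(1) = 5:
  g(0) = 2, g(1) = 5, g(2) = 13, g(3) = 35, g(4) = 97
  so the recurrence gives g(4) = 97.
From the proposed closed form g(n) = 3ⁿ + 2ⁿ - 1:
  g(4) = 96.
The recurrence gives 97 but the closed form gives 96, so the closed form does not satisfy the recurrence.

No, the closed form is incorrect.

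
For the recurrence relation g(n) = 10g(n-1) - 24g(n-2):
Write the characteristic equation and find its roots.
Substitute g(n) = rⁿ and divide through by rⁿ⁻²: r² - 10r + 24 = 0
Factor: (r - 6)(r - 4) = 0, so r = 6, 4.
General solution: g(n) = A·6ⁿ + B·4ⁿ

Characteristic: r² - 10r + 24 = 0, Roots: r = 6, 4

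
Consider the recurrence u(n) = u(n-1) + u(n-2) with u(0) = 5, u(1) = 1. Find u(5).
Computing the sequence terms:
5, 1, 6, 7, 13, 20

20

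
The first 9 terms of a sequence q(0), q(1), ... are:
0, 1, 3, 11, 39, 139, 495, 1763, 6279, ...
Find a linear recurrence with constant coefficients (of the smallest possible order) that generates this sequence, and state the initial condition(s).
Look for the lowest-order linear relation among consecutive terms.
Observation: q(n) - 3·q(n-1) - (2)·q(n-2) = 0 holds for the shown terms, and no order-1 relation q(n) = α·q(n-1) + β fits.
Check at n=3: 3·3 + (2)·1 = 11. ✓

q(n) = 3q(n-1) + 2q(n-2), q(0) = 0, q(1) = 1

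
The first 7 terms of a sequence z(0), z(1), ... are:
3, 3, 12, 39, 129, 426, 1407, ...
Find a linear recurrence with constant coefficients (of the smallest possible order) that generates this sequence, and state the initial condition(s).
Look for the lowest-order linear relation among consecutive terms.
Observation: z(n) - 3·z(n-1) - (1)·z(n-2) = 0 holds for the shown terms, and no order-1 relation z(n) = α·z(n-1) + β fits.
Check at n=3: 3·12 + (1)·3 = 39. ✓

z(n) = 3z(n-1) + z(n-2), z(0) = 3, z(1) = 3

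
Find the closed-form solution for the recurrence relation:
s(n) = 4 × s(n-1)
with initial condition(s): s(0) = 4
Recurrence: s(n) = 4 × s(n-1), initial: s(0) = 4.
Each term is 4 times the previous, so this is geometric with ratio 4. After n steps: s(n) = s(0)·4ⁿ = 4·4ⁿ.

s(n) = 4·4ⁿ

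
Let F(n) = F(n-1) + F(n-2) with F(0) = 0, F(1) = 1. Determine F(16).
Computing the sequence terms:
0, 1, 1, 2, 3, 5, 8, 13, 21, 34, 55, 89, 144, 233, 377, 610, 987

987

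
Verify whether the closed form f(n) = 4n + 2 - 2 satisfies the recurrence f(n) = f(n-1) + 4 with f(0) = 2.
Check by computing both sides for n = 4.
From the recurrence with f(0) = 2:
  f(0) = 2, f(1) = 6, f(2) = 10, f(3) = 14, f(4) = 18
  so the recurrence gives f(4) = 18.
From the proposed closed form f(n) = 4n + 2 - 2:
  f(4) = 16.
The recurrence gives 18 but the closed form gives 16, so the closed form does not satisfy the recurrence.

No, the closed form is incorrect.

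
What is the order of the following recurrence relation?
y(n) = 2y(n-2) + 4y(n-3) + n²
The order is the largest lag k for which y(n-k) appears. Here the deepest term is y(n-3) (the n² term is non-homogeneous and does not affect the order), so the order is 3.

Order 3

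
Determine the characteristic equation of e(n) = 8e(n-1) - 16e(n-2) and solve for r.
Substitute e(n) = rⁿ and divide through by rⁿ⁻²: r² - 8r + 16 = 0
Factor: (r - 4)² = 0, so r = 4 (double root).
General solution: e(n) = (A + Bn)·4ⁿ

Characteristic: r² - 8r + 16 = 0, Roots: r = 4 (double root)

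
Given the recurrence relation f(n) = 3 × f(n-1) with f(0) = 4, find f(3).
Computing step by step:
f(0) = 4
f(1) = 3 × 4 = 12
f(2) = 3 × 12 = 36
f(3) = 3 × 36 = 108

108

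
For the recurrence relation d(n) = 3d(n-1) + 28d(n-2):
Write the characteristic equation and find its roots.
Substitute d(n) = rⁿ and divide through by rⁿ⁻²: r² - 3r - 28 = 0
Factor: (r + 4)(r - 7) = 0, so r = -4, 7.
General solution: d(n) = A·(-4)ⁿ + B·7ⁿ

Characteristic: r² - 3r - 28 = 0, Roots: r = -4, 7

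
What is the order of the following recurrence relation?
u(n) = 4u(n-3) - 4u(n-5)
The order is the largest lag k for which u(n-k) appears. Here the deepest term is u(n-5), so the order is 5.

Order 5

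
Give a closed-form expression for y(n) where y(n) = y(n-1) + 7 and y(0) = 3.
Recurrence: y(n) = y(n-1) + 7, initial: y(0) = 3.
Each step adds 7, so y(n) = y(0) + 7n = 7n + 3.

y(n) = 7n + 3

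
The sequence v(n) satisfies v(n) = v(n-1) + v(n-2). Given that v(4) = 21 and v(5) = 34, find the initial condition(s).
Work backwards using v(k) = v(k+2) - v(k+1):
v(3) = v(5) - v(4) = 34 - 21 = 13
v(2) = v(4) - v(3) = 21 - 13 = 8
v(1) = v(3) - v(2) = 13 - 8 = 5
v(0) = v(2) - v(1) = 8 - 5 = 3

v(0) = 3, v(1) = 5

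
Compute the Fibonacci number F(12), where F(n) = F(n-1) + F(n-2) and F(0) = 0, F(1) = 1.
Computing the sequence terms:
0, 1, 1, 2, 3, 5, 8, 13, 21, 34, 55, 89, 144

144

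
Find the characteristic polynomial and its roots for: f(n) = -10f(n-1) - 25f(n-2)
Substitute f(n) = rⁿ and divide through by rⁿ⁻²: r² + 10r + 25 = 0
Factor: (r + 5)² = 0, so r = -5 (double root).
General solution: f(n) = (A + Bn)·(-5)ⁿ

Characteristic: r² + 10r + 25 = 0, Roots: r = -5 (double root)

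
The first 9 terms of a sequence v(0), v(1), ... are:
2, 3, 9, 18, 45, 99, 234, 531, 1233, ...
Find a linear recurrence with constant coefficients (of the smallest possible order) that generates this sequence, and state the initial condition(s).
Look for the lowest-order linear relation among consecutive terms.
Observation: v(n) - 1·v(n-1) - (3)·v(n-2) = 0 holds for the shown terms, and no order-1 relation v(n) = α·v(n-1) + β fits.
Check at n=3: 1·9 + (3)·3 = 18. ✓

v(n) = v(n-1) + 3v(n-2), v(0) = 2, v(1) = 3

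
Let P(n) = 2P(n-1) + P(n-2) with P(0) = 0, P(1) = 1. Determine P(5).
Computing the sequence terms:
0, 1, 2, 5, 12, 29

29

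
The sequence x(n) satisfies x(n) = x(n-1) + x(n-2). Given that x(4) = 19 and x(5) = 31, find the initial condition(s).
Work backwards using x(k) = x(k+2) - x(k+1):
x(3) = x(5) - x(4) = 31 - 19 = 12
x(2) = x(4) - x(3) = 19 - 12 = 7
x(1) = x(3) - x(2) = 12 - 7 = 5
x(0) = x(2) - x(1) = 7 - 5 = 2

x(0) = 2, x(1) = 5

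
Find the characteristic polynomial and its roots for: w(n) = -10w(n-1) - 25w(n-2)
Substitute w(n) = rⁿ and divide through by rⁿ⁻²: r² + 10r + 25 = 0
Factor: (r + 5)² = 0, so r = -5 (double root).
General solution: w(n) = (A + Bn)·(-5)ⁿ

Characteristic: r² + 10r + 25 = 0, Roots: r = -5 (double root)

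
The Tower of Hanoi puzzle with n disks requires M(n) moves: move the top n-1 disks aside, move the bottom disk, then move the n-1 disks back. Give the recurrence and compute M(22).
Moving n disks = move the top n-1 disks aside (M(n-1) moves) + move the largest disk (1 move) + move the n-1 disks back on top (M(n-1) moves), so M(n) = 2M(n-1) + 1, with M(1) = 1 (a single disk takes one move).
First terms: 1, 3, 7, 15, 31, 63, … — each is one less than a power of 2. Indeed M(n) + 1 = 2(M(n-1) + 1) with M(1) + 1 = 2, so M(n) + 1 = 2ⁿ and M(n) = 2ⁿ - 1.
Hence M(22) = 2^22 - 1 = 4194304 - 1 = 4194303.

M(n) = 2M(n-1) + 1, M(1) = 1; M(22) = 4194303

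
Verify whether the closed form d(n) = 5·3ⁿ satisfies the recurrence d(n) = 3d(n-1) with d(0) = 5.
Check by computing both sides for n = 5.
From the recurrence with d(0) = 5:
  d(0) = 5, d(1) = 15, d(2) = 45, d(3) = 135, d(4) = 405, d(5) = 1215
  so the recurrence gives d(5) = 1215.
From the proposed closed form d(n) = 5·3ⁿ:
  d(5) = 1215.
Both sides give 1215 at n = 5, and the initial condition(s) match, so the closed form is consistent.

Yes, the closed form is correct.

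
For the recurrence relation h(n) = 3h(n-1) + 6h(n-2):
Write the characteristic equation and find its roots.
Substitute h(n) = rⁿ and divide through by rⁿ⁻²: r² - 3r - 6 = 0
Discriminant: 3² + 4·6 = 33, not a perfect square, so by the quadratic formula r = (3 ± √33)/2.
General solution: h(n) = A·r₁ⁿ + B·r₂ⁿ where r₁,r₂ = (3 ± √33)/2

Characteristic: r² - 3r - 6 = 0, Roots: r = (3 ± √33)/2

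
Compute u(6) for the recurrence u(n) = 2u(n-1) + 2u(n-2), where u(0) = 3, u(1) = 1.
Computing the sequence terms:
3, 1, 8, 18, 52, 140, 384

384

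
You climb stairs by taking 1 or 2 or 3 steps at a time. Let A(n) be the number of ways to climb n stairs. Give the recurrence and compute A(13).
Condition on the size of the last step (1 to 3): before it there were n-1, …, n-3 stairs climbed, and these cases are disjoint, so A(n) = A(n-1) + A(n-2) + A(n-3) (order-3 linear recurrence).
Initial conditions by direct count (compositions of i into parts ≤ 3): A(1) = 1; A(2) = 2; A(3) = 4.
Iterating the recurrence: A(4) = 7, A(5) = 13, A(6) = 24, A(7) = 44, A(8) = 81, A(9) = 149, A(10) = 274, A(11) = 504, A(12) = 927, A(13) = 1705.

A(n) = A(n-1) + A(n-2) + A(n-3), A(1) = 1, A(2) = 2, A(3) = 4; A(13) = 1705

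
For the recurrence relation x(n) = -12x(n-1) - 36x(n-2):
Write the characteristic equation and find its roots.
Substitute x(n) = rⁿ and divide through by rⁿ⁻²: r² + 12r + 36 = 0
Factor: (r + 6)² = 0, so r = -6 (double root).
General solution: x(n) = (A + Bn)·(-6)ⁿ

Characteristic: r² + 12r + 36 = 0, Roots: r = -6 (double root)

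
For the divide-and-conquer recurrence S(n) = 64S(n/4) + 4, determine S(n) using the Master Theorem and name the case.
Master Theorem template: S(n) = a·S(n/b) + f(n).
Here: a=64, b=4, f(n)=4
Compute log_b(a) = log_4(64) = 3.
f(n) = 4 = O(n^(3-ε)) with ε = 3. Case 1: S(n) = Θ(n^log_b(a)) = Θ(n^3).

Case 1: S(n) = Θ(n^3)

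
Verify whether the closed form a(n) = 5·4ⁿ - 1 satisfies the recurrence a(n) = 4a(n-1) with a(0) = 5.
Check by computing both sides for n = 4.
From the recurrence with a(0) = 5:
  a(0) = 5, a(1) = 20, a(2) = 80, a(3) = 320, a(4) = 1280
  so the recurrence gives a(4) = 1280.
From the proposed closed form a(n) = 5·4ⁿ - 1:
  a(4) = 1279.
The recurrence gives 1280 but the closed form gives 1279, so the closed form does not satisfy the recurrence.

No, the closed form is incorrect.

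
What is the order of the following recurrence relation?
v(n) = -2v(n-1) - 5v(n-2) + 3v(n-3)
The order is the largest lag k for which v(n-k) appears. Here the deepest term is v(n-3), so the order is 3.

Order 3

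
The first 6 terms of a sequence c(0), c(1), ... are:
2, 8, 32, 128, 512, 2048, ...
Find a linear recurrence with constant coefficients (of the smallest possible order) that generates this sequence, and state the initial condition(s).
Look for the lowest-order linear relation among consecutive terms.
Observation: each term is 4× the previous.
Check at n=2: 4·8 = 32. ✓

c(n) = 4 × c(n-1), c(0) = 2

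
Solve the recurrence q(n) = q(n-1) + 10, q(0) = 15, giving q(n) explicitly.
Recurrence: q(n) = q(n-1) + 10, initial: q(0) = 15.
Each step adds 10, so q(n) = q(0) + 10n = 10n + 15.

q(n) = 10n + 15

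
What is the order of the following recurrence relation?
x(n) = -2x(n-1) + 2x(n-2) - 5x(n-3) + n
The order is the largest lag k for which x(n-k) appears. Here the deepest term is x(n-3) (the n term is non-homogeneous and does not affect the order), so the order is 3.

Order 3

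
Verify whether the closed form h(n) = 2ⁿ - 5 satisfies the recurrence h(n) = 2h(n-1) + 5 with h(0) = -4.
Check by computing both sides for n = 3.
From the recurrence with h(0) = -4:
  h(0) = -4, h(1) = -3, h(2) = -1, h(3) = 3
  so the recurrence gives h(3) = 3.
From the proposed closed form h(n) = 2ⁿ - 5:
  h(3) = 3.
Both sides give 3 at n = 3, and the initial condition(s) match, so the closed form is consistent.

Yes, the closed form is correct.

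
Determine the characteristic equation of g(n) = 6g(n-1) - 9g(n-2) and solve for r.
Substitute g(n) = rⁿ and divide through by rⁿ⁻²: r² - 6r + 9 = 0
Factor: (r - 3)² = 0, so r = 3 (double root).
General solution: g(n) = (A + Bn)·3ⁿ

Characteristic: r² - 6r + 9 = 0, Roots: r = 3 (double root)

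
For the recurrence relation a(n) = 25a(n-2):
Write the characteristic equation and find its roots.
Substitute a(n) = rⁿ and divide through by rⁿ⁻²: r² - 25 = 0
Factor: (r - 5)(r + 5) = 0, so r = 5, -5.
General solution: a(n) = A·5ⁿ + B·(-5)ⁿ

Characteristic: r² - 25 = 0, Roots: r = 5, -5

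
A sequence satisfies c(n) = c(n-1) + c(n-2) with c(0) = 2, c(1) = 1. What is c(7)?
Computing the sequence terms:
2, 1, 3, 4, 7, 11, 18, 29

29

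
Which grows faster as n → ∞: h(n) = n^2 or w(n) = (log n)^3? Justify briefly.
Comparing growth rates:
Growth-rate hierarchy: log n ≺ any polynomial ≺ any exponential cⁿ (c>1) ≺ n! ≺ nⁿ.
polynomial degree 2 dominates polylogarithmic (log n)^3 asymptotically.

h(n) grows faster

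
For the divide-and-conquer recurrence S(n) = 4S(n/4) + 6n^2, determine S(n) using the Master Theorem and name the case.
Master Theorem template: S(n) = a·S(n/b) + f(n).
Here: a=4, b=4, f(n)=6n^2
Compute log_b(a) = log_4(4) = 1.
f(n) = 6n^2 = Ω(n^(1+ε)) with ε = 1, and the regularity condition holds (a·f(n/b) = (a/b^2)·f(n) with a/b^2 = 4^-1 < 1). Case 3: S(n) = Θ(f(n)) = Θ(n^2).

Case 3: S(n) = Θ(n^2)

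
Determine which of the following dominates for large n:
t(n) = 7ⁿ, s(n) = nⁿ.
Comparing growth rates:
Growth-rate hierarchy: log n ≺ any polynomial ≺ any exponential cⁿ (c>1) ≺ n! ≺ nⁿ.
super-exponential nⁿ dominates exponential base 7 asymptotically.

s(n) grows faster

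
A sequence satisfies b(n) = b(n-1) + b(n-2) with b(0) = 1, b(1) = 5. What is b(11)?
Computing the sequence terms:
1, 5, 6, 11, 17, 28, 45, 73, 118, 191, 309, 500

500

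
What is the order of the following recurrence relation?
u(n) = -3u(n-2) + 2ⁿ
The order is the largest lag k for which u(n-k) appears. Here the deepest term is u(n-2) (the 2ⁿ term is non-homogeneous and does not affect the order), so the order is 2.

Order 2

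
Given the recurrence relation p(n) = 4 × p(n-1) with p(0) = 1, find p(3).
Computing step by step:
p(0) = 1
p(1) = 4 × 1 = 4
p(2) = 4 × 4 = 16
p(3) = 4 × 16 = 64

64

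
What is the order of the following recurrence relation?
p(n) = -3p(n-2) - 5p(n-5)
The order is the largest lag k for which p(n-k) appears. Here the deepest term is p(n-5), so the order is 5.

Order 5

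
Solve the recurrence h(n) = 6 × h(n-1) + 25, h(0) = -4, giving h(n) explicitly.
Recurrence: h(n) = 6 × h(n-1) + 25, initial: h(0) = -4.
Try h(n) = A·6ⁿ + C. Substituting: A·6ⁿ + C = 6(A·6ⁿ⁻¹ + C) + 25 = A·6ⁿ + 6C + 25, so C = 6C + 25, giving C = -5. Then h(0) = A - 5 = -4 gives A = 1.

h(n) = 6ⁿ - 5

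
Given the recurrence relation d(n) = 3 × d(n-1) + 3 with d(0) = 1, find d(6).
Computing step by step:
d(0) = 1
d(1) = 3 × 1 + 3 = 6
d(2) = 3 × 6 + 3 = 21
d(3) = 3 × 21 + 3 = 66
d(4) = 3 × 66 + 3 = 201
d(5) = 3 × 201 + 3 = 606
d(6) = 3 × 606 + 3 = 1821

1821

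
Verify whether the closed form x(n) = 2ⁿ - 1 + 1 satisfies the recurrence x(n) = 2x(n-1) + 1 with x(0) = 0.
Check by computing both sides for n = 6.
From the recurrence with x(0) = 0:
  x(0) = 0, x(1) = 1, x(2) = 3, x(3) = 7, x(4) = 15, x(5) = 31, x(6) = 63
  so the recurrence gives x(6) = 63.
From the proposed closed form x(n) = 2ⁿ - 1 + 1:
  x(6) = 64.
The recurrence gives 63 but the closed form gives 64, so the closed form does not satisfy the recurrence.

No, the closed form is incorrect.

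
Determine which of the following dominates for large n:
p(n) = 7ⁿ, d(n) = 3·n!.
Comparing growth rates:
Growth-rate hierarchy: log n ≺ any polynomial ≺ any exponential cⁿ (c>1) ≺ n! ≺ nⁿ.
factorial dominates exponential base 7 asymptotically.

d(n) grows faster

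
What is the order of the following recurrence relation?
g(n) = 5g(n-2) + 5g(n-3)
The order is the largest lag k for which g(n-k) appears. Here the deepest term is g(n-3), so the order is 3.

Order 3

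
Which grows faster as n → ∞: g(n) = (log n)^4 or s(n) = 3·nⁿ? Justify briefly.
Comparing growth rates:
Growth-rate hierarchy: log n ≺ any polynomial ≺ any exponential cⁿ (c>1) ≺ n! ≺ nⁿ.
super-exponential nⁿ dominates polylogarithmic (log n)^4 asymptotically.

s(n) grows faster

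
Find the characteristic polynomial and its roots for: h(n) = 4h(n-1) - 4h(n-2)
Substitute h(n) = rⁿ and divide through by rⁿ⁻²: r² - 4r + 4 = 0
Factor: (r - 2)² = 0, so r = 2 (double root).
General solution: h(n) = (A + Bn)·2ⁿ

Characteristic: r² - 4r + 4 = 0, Roots: r = 2 (double root)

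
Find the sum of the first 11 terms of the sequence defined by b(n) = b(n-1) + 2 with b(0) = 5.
Computing the sequence terms: 5, 7, 9, 11, 13, 15, 17, 19, 21, 23, 25
Adding these values together:

165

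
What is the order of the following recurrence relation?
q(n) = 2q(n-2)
The order is the largest lag k for which q(n-k) appears. Here the deepest term is q(n-2), so the order is 2.

Order 2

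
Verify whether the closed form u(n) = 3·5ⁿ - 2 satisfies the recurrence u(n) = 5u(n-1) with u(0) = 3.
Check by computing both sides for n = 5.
From the recurrence with u(0) = 3:
  u(0) = 3, u(1) = 15, u(2) = 75, u(3) = 375, u(4) = 1875, u(5) = 9375
  so the recurrence gives u(5) = 9375.
From the proposed closed form u(n) = 3·5ⁿ - 2:
  u(5) = 9373.
The recurrence gives 9375 but the closed form gives 9373, so the closed form does not satisfy the recurrence.

No, the closed form is incorrect.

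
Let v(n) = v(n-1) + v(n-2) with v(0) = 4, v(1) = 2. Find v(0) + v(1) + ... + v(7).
Computing the sequence terms: 4, 2, 6, 8, 14, 22, 36, 58
Adding these values together:

150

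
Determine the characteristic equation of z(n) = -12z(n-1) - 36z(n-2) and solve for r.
Substitute z(n) = rⁿ and divide through by rⁿ⁻²: r² + 12r + 36 = 0
Factor: (r + 6)² = 0, so r = -6 (double root).
General solution: z(n) = (A + Bn)·(-6)ⁿ

Characteristic: r² + 12r + 36 = 0, Roots: r = -6 (double root)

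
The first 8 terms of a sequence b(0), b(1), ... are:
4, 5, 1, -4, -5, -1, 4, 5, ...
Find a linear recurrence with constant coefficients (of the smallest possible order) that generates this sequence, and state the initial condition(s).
Look for the lowest-order linear relation among consecutive terms.
Observation: b(n) - 1·b(n-1) - (-1)·b(n-2) = 0 holds for the shown terms, and no order-1 relation b(n) = α·b(n-1) + β fits.
Check at n=3: 1·1 + (-1)·5 = -4. ✓

b(n) = b(n-1) - b(n-2), b(0) = 4, b(1) = 5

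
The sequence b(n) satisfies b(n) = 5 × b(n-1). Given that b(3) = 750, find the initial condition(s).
In general b(n) = 5ⁿ · b(0). At n = 3: b(0) = b(3) / 5^3 = 750 / 125 = 6.

b(0) = 6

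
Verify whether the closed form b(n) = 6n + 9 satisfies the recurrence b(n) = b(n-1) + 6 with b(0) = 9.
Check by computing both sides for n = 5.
From the recurrence with b(0) = 9:
  b(0) = 9, b(1) = 15, b(2) = 21, b(3) = 27, b(4) = 33, b(5) = 39
  so the recurrence gives b(5) = 39.
From the proposed closed form b(n) = 6n + 9:
  b(5) = 39.
Both sides give 39 at n = 5, and the initial condition(s) match, so the closed form is consistent.

Yes, the closed form is correct.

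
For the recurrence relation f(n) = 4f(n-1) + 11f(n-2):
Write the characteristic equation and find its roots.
Substitute f(n) = rⁿ and divide through by rⁿ⁻²: r² - 4r - 11 = 0
Discriminant: 4² + 4·11 = 60, not a perfect square, so by the quadratic formula r = (4 ± √60)/2.
General solution: f(n) = A·r₁ⁿ + B·r₂ⁿ where r₁,r₂ = (4 ± √60)/2

Characteristic: r² - 4r - 11 = 0, Roots: r = (4 ± √60)/2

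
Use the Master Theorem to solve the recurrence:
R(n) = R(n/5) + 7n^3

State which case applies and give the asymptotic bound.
Master Theorem template: R(n) = a·R(n/b) + f(n).
Here: a=1, b=5, f(n)=7n^3
Compute log_b(a) = log_5(1) = 0.
f(n) = 7n^3 = Ω(n^(0+ε)) with ε = 3, and the regularity condition holds (a·f(n/b) = (a/b^3)·f(n) with a/b^3 = 5^-3 < 1). Case 3: R(n) = Θ(f(n)) = Θ(n^3).

Case 3: R(n) = Θ(n^3)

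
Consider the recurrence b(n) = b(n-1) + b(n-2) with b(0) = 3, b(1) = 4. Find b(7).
Computing the sequence terms:
3, 4, 7, 11, 18, 29, 47, 76

76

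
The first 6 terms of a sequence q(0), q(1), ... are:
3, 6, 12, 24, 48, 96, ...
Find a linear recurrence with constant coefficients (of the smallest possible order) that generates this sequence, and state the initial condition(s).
Look for the lowest-order linear relation among consecutive terms.
Observation: each term is 2× the previous.
Check at n=2: 2·6 = 12. ✓

q(n) = 2 × q(n-1), q(0) = 3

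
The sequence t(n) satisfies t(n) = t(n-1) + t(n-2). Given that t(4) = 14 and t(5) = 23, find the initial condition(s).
Work backwards using t(k) = t(k+2) - t(k+1):
t(3) = t(5) - t(4) = 23 - 14 = 9
t(2) = t(4) - t(3) = 14 - 9 = 5
t(1) = t(3) - t(2) = 9 - 5 = 4
t(0) = t(2) - t(1) = 5 - 4 = 1

t(0) = 1, t(1) = 4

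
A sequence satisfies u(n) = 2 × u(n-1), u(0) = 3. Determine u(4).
Computing step by step:
u(0) = 3
u(1) = 2 × 3 = 6
u(2) = 2 × 6 = 12
u(3) = 2 × 12 = 24
u(4) = 2 × 24 = 48

48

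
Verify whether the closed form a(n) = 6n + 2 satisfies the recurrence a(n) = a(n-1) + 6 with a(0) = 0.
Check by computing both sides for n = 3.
From the recurrence with a(0) = 0:
  a(0) = 0, a(1) = 6, a(2) = 12, a(3) = 18
  so the recurrence gives a(3) = 18.
From the proposed closed form a(n) = 6n + 2:
  a(3) = 20.
The recurrence gives 18 but the closed form gives 20, so the closed form does not satisfy the recurrence.

No, the closed form is incorrect.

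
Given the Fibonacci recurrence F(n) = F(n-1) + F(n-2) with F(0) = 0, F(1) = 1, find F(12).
Computing the sequence terms:
0, 1, 1, 2, 3, 5, 8, 13, 21, 34, 55, 89, 144

144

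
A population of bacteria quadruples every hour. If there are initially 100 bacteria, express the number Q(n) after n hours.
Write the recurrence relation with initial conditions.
Each hour multiplies the count by 4, so the count after n hours depends only on the count after n-1 hours: Q(n) = 4 × Q(n-1). The starting count gives Q(0) = 100.
Unrolling n times gives the closed form Q(n) = 100 × 4ⁿ.

Q(n) = 4 × Q(n-1), Q(0) = 100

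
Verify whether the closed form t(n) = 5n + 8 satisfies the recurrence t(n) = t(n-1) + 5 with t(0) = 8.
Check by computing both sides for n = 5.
From the recurrence with t(0) = 8:
  t(0) = 8, t(1) = 13, t(2) = 18, t(3) = 23, t(4) = 28, t(5) = 33
  so the recurrence gives t(5) = 33.
From the proposed closed form t(n) = 5n + 8:
  t(5) = 33.
Both sides give 33 at n = 5, and the initial condition(s) match, so the closed form is consistent.

Yes, the closed form is correct.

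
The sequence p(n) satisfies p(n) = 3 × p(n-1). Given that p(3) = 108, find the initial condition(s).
In general p(n) = 3ⁿ · p(0). At n = 3: p(0) = p(3) / 3^3 = 108 / 27 = 4.

p(0) = 4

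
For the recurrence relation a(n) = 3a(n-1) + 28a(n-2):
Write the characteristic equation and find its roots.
Substitute a(n) = rⁿ and divide through by rⁿ⁻²: r² - 3r - 28 = 0
Factor: (r - 7)(r + 4) = 0, so r = 7, -4.
General solution: a(n) = A·7ⁿ + B·(-4)ⁿ

Characteristic: r² - 3r - 28 = 0, Roots: r = 7, -4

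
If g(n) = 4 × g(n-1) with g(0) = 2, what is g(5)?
Computing step by step:
g(0) = 2
g(1) = 4 × 2 = 8
g(2) = 4 × 8 = 32
g(3) = 4 × 32 = 128
g(4) = 4 × 128 = 512
g(5) = 4 × 512 = 2048

2048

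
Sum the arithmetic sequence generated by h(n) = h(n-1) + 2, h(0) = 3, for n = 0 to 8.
Computing the sequence terms: 3, 5, 7, 9, 11, 13, 15, 17, 19
Adding these values together:

99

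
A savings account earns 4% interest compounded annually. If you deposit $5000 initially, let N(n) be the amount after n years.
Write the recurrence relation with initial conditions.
Each year the balance grows by 4%, i.e. is multiplied by 1 + 4/100 = 1.04, so N(n) = 1.04 × N(n-1). The initial deposit gives N(0) = 5000.
Unrolling gives the closed form N(n) = 5000 × (1.04)ⁿ.

N(n) = 1.04 × N(n-1), N(0) = 5000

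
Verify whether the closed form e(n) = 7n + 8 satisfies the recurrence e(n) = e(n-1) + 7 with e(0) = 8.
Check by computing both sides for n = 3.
From the recurrence with e(0) = 8:
  e(0) = 8, e(1) = 15, e(2) = 22, e(3) = 29
  so the recurrence gives e(3) = 29.
From the proposed closed form e(n) = 7n + 8:
  e(3) = 29.
Both sides give 29 at n = 3, and the initial condition(s) match, so the closed form is consistent.

Yes, the closed form is correct.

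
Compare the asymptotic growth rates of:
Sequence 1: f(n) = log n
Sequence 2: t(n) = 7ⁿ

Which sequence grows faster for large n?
Comparing growth rates:
Growth-rate hierarchy: log n ≺ any polynomial ≺ any exponential cⁿ (c>1) ≺ n! ≺ nⁿ.
exponential base 7 dominates logarithmic asymptotically.

t(n) grows faster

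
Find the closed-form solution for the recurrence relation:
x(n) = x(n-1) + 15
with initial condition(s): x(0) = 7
Recurrence: x(n) = x(n-1) + 15, initial: x(0) = 7.
Each step adds 15, so x(n) = x(0) + 15n = 15n + 7.

x(n) = 15n + 7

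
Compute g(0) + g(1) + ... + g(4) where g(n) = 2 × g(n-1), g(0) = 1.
Computing the sequence terms: 1, 2, 4, 8, 16
Adding these values together:

31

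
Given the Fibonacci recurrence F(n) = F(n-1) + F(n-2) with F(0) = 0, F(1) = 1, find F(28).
Computing the sequence terms:
0, 1, 1, 2, 3, 5, 8, 13, 21, 34, 55, 89, 144, 233, 377, 610, 987, 1597, 2584, 4181, 6765, 10946, 17711, 28657, 46368, 75025, 121393, 196418, 317811

317811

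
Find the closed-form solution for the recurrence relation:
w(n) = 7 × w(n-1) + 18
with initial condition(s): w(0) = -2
Recurrence: w(n) = 7 × w(n-1) + 18, initial: w(0) = -2.
Try w(n) = A·7ⁿ + C. Substituting: A·7ⁿ + C = 7(A·7ⁿ⁻¹ + C) + 18 = A·7ⁿ + 7C + 18, so C = 7C + 18, giving C = -3. Then w(0) = A - 3 = -2 gives A = 1.

w(n) = 7ⁿ - 3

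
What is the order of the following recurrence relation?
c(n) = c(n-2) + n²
The order is the largest lag k for which c(n-k) appears. Here the deepest term is c(n-2) (the n² term is non-homogeneous and does not affect the order), so the order is 2.

Order 2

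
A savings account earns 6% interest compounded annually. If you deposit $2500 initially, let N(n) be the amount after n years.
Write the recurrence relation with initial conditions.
Each year the balance grows by 6%, i.e. is multiplied by 1 + 6/100 = 1.06, so N(n) = 1.06 × N(n-1). The initial deposit gives N(0) = 2500.
Unrolling gives the closed form N(n) = 2500 × (1.06)ⁿ.

N(n) = 1.06 × N(n-1), N(0) = 2500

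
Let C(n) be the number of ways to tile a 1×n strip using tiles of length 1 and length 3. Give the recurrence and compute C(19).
Condition on the last tile: it has length 1 (leaving a 1×(n-1) strip) or length 3 (leaving a 1×(n-3) strip), so C(n) = C(n-1) + C(n-3) (order-3 linear recurrence).
For 0 ≤ i < 3 only unit tiles fit, so C(i) = 1.
Iterating the recurrence: C(3) = 2, C(4) = 3, C(5) = 4, C(6) = 6, C(7) = 9, C(8) = 13, C(9) = 19, C(10) = 28, C(11) = 41, C(12) = 60, C(13) = 88, C(14) = 129, C(15) = 189, C(16) = 277, C(17) = 406, C(18) = 595, C(19) = 872.

C(n) = C(n-1) + C(n-3), with C(i) = 1 for 0 ≤ i < 3; C(19) = 872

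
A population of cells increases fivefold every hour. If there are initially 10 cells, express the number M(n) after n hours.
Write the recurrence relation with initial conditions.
Each hour multiplies the count by 5, so the count after n hours depends only on the count after n-1 hours: M(n) = 5 × M(n-1). The starting count gives M(0) = 10.
Unrolling n times gives the closed form M(n) = 10 × 5ⁿ.

M(n) = 5 × M(n-1), M(0) = 10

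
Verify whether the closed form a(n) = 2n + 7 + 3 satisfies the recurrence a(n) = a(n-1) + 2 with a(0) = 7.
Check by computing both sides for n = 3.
From the recurrence with a(0) = 7:
  a(0) = 7, a(1) = 9, a(2) = 11, a(3) = 13
  so the recurrence gives a(3) = 13.
From the proposed closed form a(n) = 2n + 7 + 3:
  a(3) = 16.
The recurrence gives 13 but the closed form gives 16, so the closed form does not satisfy the recurrence.

No, the closed form is incorrect.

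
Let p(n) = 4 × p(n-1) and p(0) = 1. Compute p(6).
Computing step by step:
p(0) = 1
p(1) = 4 × 1 = 4
p(2) = 4 × 4 = 16
p(3) = 4 × 16 = 64
p(4) = 4 × 64 = 256
p(5) = 4 × 256 = 1024
p(6) = 4 × 1024 = 4096

4096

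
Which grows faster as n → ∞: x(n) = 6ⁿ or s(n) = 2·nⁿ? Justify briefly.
Comparing growth rates:
Growth-rate hierarchy: log n ≺ any polynomial ≺ any exponential cⁿ (c>1) ≺ n! ≺ nⁿ.
super-exponential nⁿ dominates exponential base 6 asymptotically.

s(n) grows faster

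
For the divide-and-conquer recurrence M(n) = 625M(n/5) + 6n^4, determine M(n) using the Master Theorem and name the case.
Master Theorem template: M(n) = a·M(n/b) + f(n).
Here: a=625, b=5, f(n)=6n^4
Compute log_b(a) = log_5(625) = 4.
f(n) = 6n^4 = Θ(n^4). Case 2: M(n) = Θ(n^4 log n).

Case 2: M(n) = Θ(n^4 log n)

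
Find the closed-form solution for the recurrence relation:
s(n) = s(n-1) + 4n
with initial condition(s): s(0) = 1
Recurrence: s(n) = s(n-1) + 4n, initial: s(0) = 1.
Telescoping: s(n) = s(0) + 4·Σᵢ₌₁ⁿ i = 1 + 4·n(n+1)/2.

s(n) = 4·n(n+1)/2 + 1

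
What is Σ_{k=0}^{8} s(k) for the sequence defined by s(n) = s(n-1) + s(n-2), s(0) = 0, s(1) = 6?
Computing the sequence terms: 0, 6, 6, 12, 18, 30, 48, 78, 126
Adding these values together:

324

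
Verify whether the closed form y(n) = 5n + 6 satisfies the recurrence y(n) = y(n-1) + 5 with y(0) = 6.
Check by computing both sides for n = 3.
From the recurrence with y(0) = 6:
  y(0) = 6, y(1) = 11, y(2) = 16, y(3) = 21
  so the recurrence gives y(3) = 21.
From the proposed closed form y(n) = 5n + 6:
  y(3) = 21.
Both sides give 21 at n = 3, and the initial condition(s) match, so the closed form is consistent.

Yes, the closed form is correct.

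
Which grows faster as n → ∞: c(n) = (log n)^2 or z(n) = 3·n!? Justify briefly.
Comparing growth rates:
Growth-rate hierarchy: log n ≺ any polynomial ≺ any exponential cⁿ (c>1) ≺ n! ≺ nⁿ.
factorial dominates polylogarithmic (log n)^2 asymptotically.

z(n) grows faster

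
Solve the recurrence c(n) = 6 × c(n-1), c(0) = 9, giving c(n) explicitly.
Recurrence: c(n) = 6 × c(n-1), initial: c(0) = 9.
Each term is 6 times the previous, so this is geometric with ratio 6. After n steps: c(n) = c(0)·6ⁿ = 9·6ⁿ.

c(n) = 9·6ⁿ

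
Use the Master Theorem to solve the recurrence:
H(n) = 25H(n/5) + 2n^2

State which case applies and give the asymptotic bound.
Master Theorem template: H(n) = a·H(n/b) + f(n).
Here: a=25, b=5, f(n)=2n^2
Compute log_b(a) = log_5(25) = 2.
f(n) = 2n^2 = Θ(n^2). Case 2: H(n) = Θ(n^2 log n).

Case 2: H(n) = Θ(n^2 log n)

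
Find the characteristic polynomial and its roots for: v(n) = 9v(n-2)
Substitute v(n) = rⁿ and divide through by rⁿ⁻²: r² - 9 = 0
Factor: (r - 3)(r + 3) = 0, so r = 3, -3.
General solution: v(n) = A·3ⁿ + B·(-3)ⁿ

Characteristic: r² - 9 = 0, Roots: r = 3, -3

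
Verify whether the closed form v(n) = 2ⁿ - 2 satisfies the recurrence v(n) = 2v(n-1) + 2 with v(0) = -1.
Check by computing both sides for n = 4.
From the recurrence with v(0) = -1:
  v(0) = -1, v(1) = 0, v(2) = 2, v(3) = 6, v(4) = 14
  so the recurrence gives v(4) = 14.
From the proposed closed form v(n) = 2ⁿ - 2:
  v(4) = 14.
Both sides give 14 at n = 4, and the initial condition(s) match, so the closed form is consistent.

Yes, the closed form is correct.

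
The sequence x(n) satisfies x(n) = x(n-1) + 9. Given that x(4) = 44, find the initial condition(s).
x(4) = x(0) + 4·9, so x(0) = 44 - 36 = 8.

x(0) = 8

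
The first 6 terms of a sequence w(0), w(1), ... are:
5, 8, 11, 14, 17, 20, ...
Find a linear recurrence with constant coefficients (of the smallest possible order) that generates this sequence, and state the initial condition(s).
Look for the lowest-order linear relation among consecutive terms.
Observation: consecutive differences are constant (= 3).
Check at n=2: 1·8 + 3 = 11. ✓

w(n) = w(n-1) + 3, w(0) = 5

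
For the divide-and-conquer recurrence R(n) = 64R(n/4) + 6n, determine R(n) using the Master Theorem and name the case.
Master Theorem template: R(n) = a·R(n/b) + f(n).
Here: a=64, b=4, f(n)=6n
Compute log_b(a) = log_4(64) = 3.
f(n) = 6n = O(n^(3-ε)) with ε = 2. Case 1: R(n) = Θ(n^log_b(a)) = Θ(n^3).

Case 1: R(n) = Θ(n^3)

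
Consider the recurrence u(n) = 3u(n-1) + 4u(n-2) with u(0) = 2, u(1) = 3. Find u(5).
Computing the sequence terms:
2, 3, 17, 63, 257, 1023

1023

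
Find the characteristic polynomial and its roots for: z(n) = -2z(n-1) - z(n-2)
Substitute z(n) = rⁿ and divide through by rⁿ⁻²: r² + 2r + 1 = 0
Factor: (r + 1)² = 0, so r = -1 (double root).
General solution: z(n) = (A + Bn)·(-1)ⁿ

Characteristic: r² + 2r + 1 = 0, Roots: r = -1 (double root)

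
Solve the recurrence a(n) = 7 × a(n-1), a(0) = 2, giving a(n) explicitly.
Recurrence: a(n) = 7 × a(n-1), initial: a(0) = 2.
Each term is 7 times the previous, so this is geometric with ratio 7. After n steps: a(n) = a(0)·7ⁿ = 2·7ⁿ.

a(n) = 2·7ⁿ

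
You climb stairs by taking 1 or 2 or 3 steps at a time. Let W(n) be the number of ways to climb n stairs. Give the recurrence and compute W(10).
Condition on the size of the last step (1 to 3): before it there were n-1, …, n-3 stairs climbed, and these cases are disjoint, so W(n) = W(n-1) + W(n-2) + W(n-3) (order-3 linear recurrence).
Initial conditions by direct count (compositions of i into parts ≤ 3): W(1) = 1; W(2) = 2; W(3) = 4.
Iterating the recurrence: W(4) = 7, W(5) = 13, W(6) = 24, W(7) = 44, W(8) = 81, W(9) = 149, W(10) = 274.

W(n) = W(n-1) + W(n-2) + W(n-3), W(1) = 1, W(2) = 2, W(3) = 4; W(10) = 274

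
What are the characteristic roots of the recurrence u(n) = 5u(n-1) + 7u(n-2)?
Substitute u(n) = rⁿ and divide through by rⁿ⁻²: r² - 5r - 7 = 0
Discriminant: 5² + 4·7 = 53, not a perfect square, so by the quadratic formula r = (5 ± √53)/2.
General solution: u(n) = A·r₁ⁿ + B·r₂ⁿ where r₁,r₂ = (5 ± √53)/2

Characteristic: r² - 5r - 7 = 0, Roots: r = (5 ± √53)/2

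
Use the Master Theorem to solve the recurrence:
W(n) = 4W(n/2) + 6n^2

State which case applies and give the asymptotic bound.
Master Theorem template: W(n) = a·W(n/b) + f(n).
Here: a=4, b=2, f(n)=6n^2
Compute log_b(a) = log_2(4) = 2.
f(n) = 6n^2 = Θ(n^2). Case 2: W(n) = Θ(n^2 log n).

Case 2: W(n) = Θ(n^2 log n)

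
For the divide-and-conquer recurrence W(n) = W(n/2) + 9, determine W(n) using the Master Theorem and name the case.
Master Theorem template: W(n) = a·W(n/b) + f(n).
Here: a=1, b=2, f(n)=9
Compute log_b(a) = log_2(1) = 0.
f(n) = 9 = Θ(1). Case 2: W(n) = Θ(log n).

Case 2: W(n) = Θ(log n)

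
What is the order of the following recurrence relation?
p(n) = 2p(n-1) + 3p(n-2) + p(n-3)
The order is the largest lag k for which p(n-k) appears. Here the deepest term is p(n-3), so the order is 3.

Order 3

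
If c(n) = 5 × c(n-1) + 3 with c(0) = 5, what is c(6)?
Computing step by step:
c(0) = 5
c(1) = 5 × 5 + 3 = 28
c(2) = 5 × 28 + 3 = 143
c(3) = 5 × 143 + 3 = 718
c(4) = 5 × 718 + 3 = 3593
c(5) = 5 × 3593 + 3 = 17968
c(6) = 5 × 17968 + 3 = 89843

89843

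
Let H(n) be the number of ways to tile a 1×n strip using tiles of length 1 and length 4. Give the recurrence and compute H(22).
Condition on the last tile: it has length 1 (leaving a 1×(n-1) strip) or length 4 (leaving a 1×(n-4) strip), so H(n) = H(n-1) + H(n-4) (order-4 linear recurrence).
For 0 ≤ i < 4 only unit tiles fit, so H(i) = 1.
Iterating the recurrence: H(4) = 2, H(5) = 3, H(6) = 4, H(7) = 5, H(8) = 7, H(9) = 10, H(10) = 14, H(11) = 19, H(12) = 26, H(13) = 36, H(14) = 50, H(15) = 69, H(16) = 95, H(17) = 131, H(18) = 181, H(19) = 250, H(20) = 345, H(21) = 476, H(22) = 657.

H(n) = H(n-1) + H(n-4), with H(i) = 1 for 0 ≤ i < 4; H(22) = 657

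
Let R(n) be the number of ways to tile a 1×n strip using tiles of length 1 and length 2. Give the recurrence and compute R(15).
Condition on the last tile: it has length 1 (leaving a 1×(n-1) strip) or length 2 (leaving a 1×(n-2) strip), so R(n) = R(n-1) + R(n-2) (order-2 linear recurrence).
For 0 ≤ i < 2 only unit tiles fit, so R(i) = 1.
Iterating the recurrence: R(2) = 2, R(3) = 3, R(4) = 5, R(5) = 8, R(6) = 13, R(7) = 21, R(8) = 34, R(9) = 55, R(10) = 89, R(11) = 144, R(12) = 233, R(13) = 377, R(14) = 610, R(15) = 987.

R(n) = R(n-1) + R(n-2), with R(i) = 1 for 0 ≤ i < 2; R(15) = 987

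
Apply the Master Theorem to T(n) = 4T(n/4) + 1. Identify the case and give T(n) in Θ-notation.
Master Theorem template: T(n) = a·T(n/b) + f(n).
Here: a=4, b=4, f(n)=1
Compute log_b(a) = log_4(4) = 1.
f(n) = 1 = O(n^(1-ε)) with ε = 1. Case 1: T(n) = Θ(n^log_b(a)) = Θ(n).

Case 1: T(n) = Θ(n)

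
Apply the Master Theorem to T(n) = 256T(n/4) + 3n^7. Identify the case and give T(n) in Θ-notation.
Master Theorem template: T(n) = a·T(n/b) + f(n).
Here: a=256, b=4, f(n)=3n^7
Compute log_b(a) = log_4(256) = 4.
f(n) = 3n^7 = Ω(n^(4+ε)) with ε = 3, and the regularity condition holds (a·f(n/b) = (a/b^7)·f(n) with a/b^7 = 4^-3 < 1). Case 3: T(n) = Θ(f(n)) = Θ(n^7).

Case 3: T(n) = Θ(n^7)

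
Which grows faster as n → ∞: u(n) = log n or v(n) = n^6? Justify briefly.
Comparing growth rates:
Growth-rate hierarchy: log n ≺ any polynomial ≺ any exponential cⁿ (c>1) ≺ n! ≺ nⁿ.
polynomial degree 6 dominates logarithmic asymptotically.

v(n) grows faster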